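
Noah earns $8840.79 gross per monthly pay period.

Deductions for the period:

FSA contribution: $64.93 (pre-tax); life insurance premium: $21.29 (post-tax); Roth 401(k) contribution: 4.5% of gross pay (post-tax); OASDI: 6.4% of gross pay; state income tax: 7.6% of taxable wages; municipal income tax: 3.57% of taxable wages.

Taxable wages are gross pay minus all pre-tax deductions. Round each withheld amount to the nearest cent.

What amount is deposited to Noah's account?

$6810.65

FSA contribution: $64.93
Taxable wages = $8840.79 − $64.93 = $8775.86
Municipal income tax: $8775.86 × 0.0357 = $313.30
State income tax: $8775.86 × 0.076 = $666.97
OASDI: $8840.79 × 0.064 = $565.81
Life insurance premium: $21.29
Roth 401(k) contribution: $8840.79 × 0.045 = $397.84
Total deductions = $64.93 + $313.30 + $666.97 + $565.81 + $21.29 + $397.84 = $2030.14
Net pay = $8840.79 − $2030.14 = $6810.65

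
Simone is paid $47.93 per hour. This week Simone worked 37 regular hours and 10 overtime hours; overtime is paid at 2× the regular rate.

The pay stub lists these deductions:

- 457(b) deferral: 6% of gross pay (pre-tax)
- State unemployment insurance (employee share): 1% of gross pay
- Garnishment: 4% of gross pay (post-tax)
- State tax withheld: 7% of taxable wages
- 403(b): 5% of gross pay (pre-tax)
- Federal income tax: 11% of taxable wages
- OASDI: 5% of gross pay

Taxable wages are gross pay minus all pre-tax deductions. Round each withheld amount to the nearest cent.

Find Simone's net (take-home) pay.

$1,720.63

Regular pay: 37 × $47.93 = $1,773.41
Overtime pay: 10 × $47.93 × 2 = $958.60
Gross pay = $1,773.41 + $958.60 = $2,732.01
457(b) deferral: $2,732.01 × 0.06 = $163.92
403(b): $2,732.01 × 0.05 = $136.60
Pre-tax total = $163.92 + $136.60 = $300.52
Taxable wages = $2,732.01 − $300.52 = $2,431.49
Federal income tax: $2,431.49 × 0.11 = $267.46
State tax withheld: $2,431.49 × 0.07 = $170.20
OASDI: $2,732.01 × 0.05 = $136.60
State unemployment insurance (employee share): $2,732.01 × 0.01 = $27.32
Garnishment: $2,732.01 × 0.04 = $109.28
Total deductions = $163.92 + $136.60 + $267.46 + $170.20 + $136.60 + $27.32 + $109.28 = $1,011.38
Net pay = $2,732.01 − $1,011.38 = $1,720.63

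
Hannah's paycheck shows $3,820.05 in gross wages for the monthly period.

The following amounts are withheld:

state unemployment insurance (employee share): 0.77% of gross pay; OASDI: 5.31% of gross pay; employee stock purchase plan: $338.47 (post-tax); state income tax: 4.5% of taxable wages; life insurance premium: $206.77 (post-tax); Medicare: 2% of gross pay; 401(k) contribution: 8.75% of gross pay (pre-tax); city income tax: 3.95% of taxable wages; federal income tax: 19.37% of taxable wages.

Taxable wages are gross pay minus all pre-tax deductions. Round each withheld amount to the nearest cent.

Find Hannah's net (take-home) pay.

$1,662.16

401(k) contribution: $3,820.05 × 0.0875 = $334.25
Taxable wages = $3,820.05 − $334.25 = $3,485.80
Federal income tax: $3,485.80 × 0.1937 = $675.20
State income tax: $3,485.80 × 0.045 = $156.86
City income tax: $3,485.80 × 0.0395 = $137.69
Medicare: $3,820.05 × 0.02 = $76.40
OASDI: $3,820.05 × 0.0531 = $202.84
State unemployment insurance (employee share): $3,820.05 × 0.0077 = $29.41
Life insurance premium: $206.77
Employee stock purchase plan: $338.47
Total deductions = $334.25 + $675.20 + $156.86 + $137.69 + $76.40 + $202.84 + $29.41 + $206.77 + $338.47 = $2,157.89
Net pay = $3,820.05 − $2,157.89 = $1,662.16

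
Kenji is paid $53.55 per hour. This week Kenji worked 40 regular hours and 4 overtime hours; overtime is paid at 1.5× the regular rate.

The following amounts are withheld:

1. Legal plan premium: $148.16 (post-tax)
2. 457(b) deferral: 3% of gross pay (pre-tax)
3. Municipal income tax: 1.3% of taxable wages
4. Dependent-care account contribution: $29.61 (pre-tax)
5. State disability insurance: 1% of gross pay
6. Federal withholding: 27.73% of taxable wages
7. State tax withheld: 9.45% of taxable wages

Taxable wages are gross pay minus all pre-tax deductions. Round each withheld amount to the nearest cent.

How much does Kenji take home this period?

$1,278.95

Regular pay: 40 × $53.55 = $2,142.00
Overtime pay: 4 × $53.55 × 1.5 = $321.30
Gross pay = $2,142.00 + $321.30 = $2,463.30
457(b) deferral: $2,463.30 × 0.03 = $73.90
Dependent-care account contribution: $29.61
Pre-tax total = $73.90 + $29.61 = $103.51
Taxable wages = $2,463.30 − $103.51 = $2,359.79
State tax withheld: $2,359.79 × 0.0945 = $223.00
Municipal income tax: $2,359.79 × 0.013 = $30.68
Federal withholding: $2,359.79 × 0.2773 = $654.37
State disability insurance: $2,463.30 × 0.01 = $24.63
Legal plan premium: $148.16
Total deductions = $73.90 + $29.61 + $223.00 + $30.68 + $654.37 + $24.63 + $148.16 = $1,184.35
Net pay = $2,463.30 − $1,184.35 = $1,278.95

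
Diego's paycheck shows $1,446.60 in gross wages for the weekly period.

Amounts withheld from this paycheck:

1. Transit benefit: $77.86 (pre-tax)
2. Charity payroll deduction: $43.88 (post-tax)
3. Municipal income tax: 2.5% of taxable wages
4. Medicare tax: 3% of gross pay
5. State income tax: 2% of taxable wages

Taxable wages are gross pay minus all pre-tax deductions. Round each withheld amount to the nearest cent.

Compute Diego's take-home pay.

$1,219.87

Transit benefit: $77.86
Taxable wages = $1,446.60 − $77.86 = $1,368.74
State income tax: $1,368.74 × 0.02 = $27.37
Municipal income tax: $1,368.74 × 0.025 = $34.22
Medicare tax: $1,446.60 × 0.03 = $43.40
Charity payroll deduction: $43.88
Total deductions = $77.86 + $27.37 + $34.22 + $43.40 + $43.88 = $226.73
Net pay = $1,446.60 − $226.73 = $1,219.87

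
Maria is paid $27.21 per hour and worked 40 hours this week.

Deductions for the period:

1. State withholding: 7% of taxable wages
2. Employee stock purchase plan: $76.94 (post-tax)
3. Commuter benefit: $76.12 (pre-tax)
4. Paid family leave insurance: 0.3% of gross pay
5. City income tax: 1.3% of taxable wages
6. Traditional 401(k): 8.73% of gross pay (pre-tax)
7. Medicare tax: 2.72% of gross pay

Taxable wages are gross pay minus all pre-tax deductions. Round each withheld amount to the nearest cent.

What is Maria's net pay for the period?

Gross pay: 40 × $27.21 = $1088.40
Traditional 401(k): $1088.40 × 0.0873 = $95.02
Commuter benefit: $76.12
Pre-tax total = $95.02 + $76.12 = $171.14
Taxable wages = $1088.40 − $171.14 = $917.26
City income tax: $917.26 × 0.013 = $11.92
State withholding: $917.26 × 0.07 = $64.21
Medicare tax: $1088.40 × 0.0272 = $29.60
Paid family leave insurance: $1088.40 × 0.003 = $3.27
Employee stock purchase plan: $76.94
Total deductions = $95.02 + $76.12 + $11.92 + $64.21 + $29.60 + $3.27 + $76.94 = $357.08
Net pay = $1088.40 − $357.08 = $731.32

$731.32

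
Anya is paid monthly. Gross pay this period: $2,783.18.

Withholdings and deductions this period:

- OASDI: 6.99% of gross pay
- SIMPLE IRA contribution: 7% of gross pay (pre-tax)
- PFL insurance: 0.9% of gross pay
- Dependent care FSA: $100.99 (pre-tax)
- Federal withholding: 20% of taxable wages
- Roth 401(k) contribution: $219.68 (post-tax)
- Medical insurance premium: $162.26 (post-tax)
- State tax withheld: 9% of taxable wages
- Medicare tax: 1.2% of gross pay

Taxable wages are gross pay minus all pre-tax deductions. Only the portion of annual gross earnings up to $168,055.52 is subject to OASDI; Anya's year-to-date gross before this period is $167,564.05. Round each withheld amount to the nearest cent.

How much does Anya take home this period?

Dependent care FSA: $100.99
SIMPLE IRA contribution: $2,783.18 × 0.07 = $194.82
Pre-tax total = $100.99 + $194.82 = $295.81
Taxable wages = $2,783.18 − $295.81 = $2,487.37
Federal withholding: $2,487.37 × 0.2 = $497.47
State tax withheld: $2,487.37 × 0.09 = $223.86
Medicare tax: $2,783.18 × 0.012 = $33.40
OASDI: only $168,055.52 − $167,564.05 = $491.47 of this check is subject → $491.47 × 0.0699 = $34.35
PFL insurance: $2,783.18 × 0.009 = $25.05
Roth 401(k) contribution: $219.68
Medical insurance premium: $162.26
Total deductions = $100.99 + $194.82 + $497.47 + $223.86 + $33.40 + $34.35 + $25.05 + $219.68 + $162.26 = $1,491.88
Net pay = $2,783.18 − $1,491.88 = $1,291.30

$1,291.30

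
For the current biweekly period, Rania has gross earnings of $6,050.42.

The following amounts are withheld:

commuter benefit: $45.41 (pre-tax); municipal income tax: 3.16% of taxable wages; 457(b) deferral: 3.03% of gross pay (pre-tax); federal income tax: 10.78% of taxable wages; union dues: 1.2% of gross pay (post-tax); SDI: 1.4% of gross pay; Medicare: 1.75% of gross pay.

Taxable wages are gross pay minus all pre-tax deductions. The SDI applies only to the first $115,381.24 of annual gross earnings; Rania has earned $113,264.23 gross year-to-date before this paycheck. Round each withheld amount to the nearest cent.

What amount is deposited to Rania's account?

$4,802.00

Commuter benefit: $45.41
457(b) deferral: $6,050.42 × 0.0303 = $183.33
Pre-tax total = $45.41 + $183.33 = $228.74
Taxable wages = $6,050.42 − $228.74 = $5,821.68
Municipal income tax: $5,821.68 × 0.0316 = $183.97
Federal income tax: $5,821.68 × 0.1078 = $627.58
SDI: only $115,381.24 − $113,264.23 = $2,117.01 of this check is subject → $2,117.01 × 0.014 = $29.64
Medicare: $6,050.42 × 0.0175 = $105.88
Union dues: $6,050.42 × 0.012 = $72.61
Total deductions = $45.41 + $183.33 + $183.97 + $627.58 + $29.64 + $105.88 + $72.61 = $1,248.42
Net pay = $6,050.42 − $1,248.42 = $4,802.00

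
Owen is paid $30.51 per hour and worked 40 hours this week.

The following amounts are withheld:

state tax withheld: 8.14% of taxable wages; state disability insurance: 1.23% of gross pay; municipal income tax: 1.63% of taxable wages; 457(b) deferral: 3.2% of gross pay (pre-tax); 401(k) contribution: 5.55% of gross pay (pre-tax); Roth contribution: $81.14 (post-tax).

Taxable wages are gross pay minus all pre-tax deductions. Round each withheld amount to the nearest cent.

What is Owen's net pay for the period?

Gross pay: 40 × $30.51 = $1220.40
457(b) deferral: $1220.40 × 0.032 = $39.05
401(k) contribution: $1220.40 × 0.0555 = $67.73
Pre-tax total = $39.05 + $67.73 = $106.78
Taxable wages = $1220.40 − $106.78 = $1113.62
Municipal income tax: $1113.62 × 0.0163 = $18.15
State tax withheld: $1113.62 × 0.0814 = $90.65
State disability insurance: $1220.40 × 0.0123 = $15.01
Roth contribution: $81.14
Total deductions = $39.05 + $67.73 + $18.15 + $90.65 + $15.01 + $81.14 = $311.73
Net pay = $1220.40 − $311.73 = $908.67

$908.67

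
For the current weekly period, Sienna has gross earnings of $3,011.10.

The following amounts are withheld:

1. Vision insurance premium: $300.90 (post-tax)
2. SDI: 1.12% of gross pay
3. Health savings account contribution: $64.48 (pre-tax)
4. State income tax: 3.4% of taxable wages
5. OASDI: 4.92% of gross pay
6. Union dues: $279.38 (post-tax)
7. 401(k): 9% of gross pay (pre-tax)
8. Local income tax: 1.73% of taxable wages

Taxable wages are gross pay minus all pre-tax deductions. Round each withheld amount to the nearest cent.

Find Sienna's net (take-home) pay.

$1,776.21

Health savings account contribution: $64.48
401(k): $3,011.10 × 0.09 = $271.00
Pre-tax total = $64.48 + $271.00 = $335.48
Taxable wages = $3,011.10 − $335.48 = $2,675.62
State income tax: $2,675.62 × 0.034 = $90.97
Local income tax: $2,675.62 × 0.0173 = $46.29
OASDI: $3,011.10 × 0.0492 = $148.15
SDI: $3,011.10 × 0.0112 = $33.72
Union dues: $279.38
Vision insurance premium: $300.90
Total deductions = $64.48 + $271.00 + $90.97 + $46.29 + $148.15 + $33.72 + $279.38 + $300.90 = $1,234.89
Net pay = $3,011.10 − $1,234.89 = $1,776.21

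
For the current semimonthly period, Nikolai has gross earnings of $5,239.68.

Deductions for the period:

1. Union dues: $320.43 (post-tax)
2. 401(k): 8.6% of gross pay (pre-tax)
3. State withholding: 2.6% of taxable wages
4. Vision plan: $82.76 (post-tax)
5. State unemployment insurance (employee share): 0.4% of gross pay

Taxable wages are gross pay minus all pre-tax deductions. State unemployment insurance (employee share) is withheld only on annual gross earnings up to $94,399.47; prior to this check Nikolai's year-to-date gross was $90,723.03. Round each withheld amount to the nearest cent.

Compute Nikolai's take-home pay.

$4,246.65

401(k): $5,239.68 × 0.086 = $450.61
Taxable wages = $5,239.68 − $450.61 = $4,789.07
State withholding: $4,789.07 × 0.026 = $124.52
State unemployment insurance (employee share): only $94,399.47 − $90,723.03 = $3,676.44 of this check is subject → $3,676.44 × 0.004 = $14.71
Vision plan: $82.76
Union dues: $320.43
Total deductions = $450.61 + $124.52 + $14.71 + $82.76 + $320.43 = $993.03
Net pay = $5,239.68 − $993.03 = $4,246.65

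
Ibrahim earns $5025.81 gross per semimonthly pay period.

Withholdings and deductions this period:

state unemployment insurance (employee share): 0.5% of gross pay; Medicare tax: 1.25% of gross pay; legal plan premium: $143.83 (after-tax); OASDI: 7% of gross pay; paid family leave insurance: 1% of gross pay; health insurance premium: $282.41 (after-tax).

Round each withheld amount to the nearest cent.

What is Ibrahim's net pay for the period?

OASDI: $5025.81 × 0.07 = $351.81
Paid family leave insurance: $5025.81 × 0.01 = $50.26
Medicare tax: $5025.81 × 0.0125 = $62.82
State unemployment insurance (employee share): $5025.81 × 0.005 = $25.13
Health insurance premium: $282.41
Legal plan premium: $143.83
Total deductions = $351.81 + $50.26 + $62.82 + $25.13 + $282.41 + $143.83 = $916.26
Net pay = $5025.81 − $916.26 = $4109.55

$4109.55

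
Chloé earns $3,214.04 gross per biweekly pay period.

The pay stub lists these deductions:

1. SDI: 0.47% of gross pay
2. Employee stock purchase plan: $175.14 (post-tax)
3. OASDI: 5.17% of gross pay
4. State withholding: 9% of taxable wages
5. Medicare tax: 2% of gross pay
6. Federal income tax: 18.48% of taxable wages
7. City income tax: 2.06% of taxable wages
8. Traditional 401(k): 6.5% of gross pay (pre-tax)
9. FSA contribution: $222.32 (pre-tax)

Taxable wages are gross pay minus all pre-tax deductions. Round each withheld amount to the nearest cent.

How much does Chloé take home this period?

$1,540.07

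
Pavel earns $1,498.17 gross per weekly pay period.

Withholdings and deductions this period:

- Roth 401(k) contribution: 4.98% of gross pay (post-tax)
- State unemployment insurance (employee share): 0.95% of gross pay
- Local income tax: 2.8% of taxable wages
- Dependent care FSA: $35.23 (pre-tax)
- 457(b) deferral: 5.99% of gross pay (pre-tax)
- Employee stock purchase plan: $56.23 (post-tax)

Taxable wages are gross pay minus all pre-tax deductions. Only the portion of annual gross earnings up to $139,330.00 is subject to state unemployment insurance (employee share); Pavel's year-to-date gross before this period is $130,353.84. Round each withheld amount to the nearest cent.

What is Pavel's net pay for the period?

457(b) deferral: $1,498.17 × 0.0599 = $89.74
Dependent care FSA: $35.23
Pre-tax total = $89.74 + $35.23 = $124.97
Taxable wages = $1,498.17 − $124.97 = $1,373.20
Local income tax: $1,373.20 × 0.028 = $38.45
State unemployment insurance (employee share): cap not yet reached, full $1,498.17 is subject → $1,498.17 × 0.0095 = $14.23
Employee stock purchase plan: $56.23
Roth 401(k) contribution: $1,498.17 × 0.0498 = $74.61
Total deductions = $89.74 + $35.23 + $38.45 + $14.23 + $56.23 + $74.61 = $308.49
Net pay = $1,498.17 − $308.49 = $1,189.68

$1,189.68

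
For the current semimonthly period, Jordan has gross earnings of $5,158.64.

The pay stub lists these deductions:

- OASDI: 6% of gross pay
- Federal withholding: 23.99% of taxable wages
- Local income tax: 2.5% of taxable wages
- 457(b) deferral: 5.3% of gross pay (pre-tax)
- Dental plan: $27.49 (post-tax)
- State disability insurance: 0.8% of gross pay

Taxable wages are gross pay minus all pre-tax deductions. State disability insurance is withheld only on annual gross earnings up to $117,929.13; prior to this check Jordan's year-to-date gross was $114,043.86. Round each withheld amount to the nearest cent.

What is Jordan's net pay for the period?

457(b) deferral: $5,158.64 × 0.053 = $273.41
Taxable wages = $5,158.64 − $273.41 = $4,885.23
Federal withholding: $4,885.23 × 0.2399 = $1,171.97
Local income tax: $4,885.23 × 0.025 = $122.13
State disability insurance: only $117,929.13 − $114,043.86 = $3,885.27 of this check is subject → $3,885.27 × 0.008 = $31.08
OASDI: $5,158.64 × 0.06 = $309.52
Dental plan: $27.49
Total deductions = $273.41 + $1,171.97 + $122.13 + $31.08 + $309.52 + $27.49 = $1,935.60
Net pay = $5,158.64 − $1,935.60 = $3,223.04

$3,223.04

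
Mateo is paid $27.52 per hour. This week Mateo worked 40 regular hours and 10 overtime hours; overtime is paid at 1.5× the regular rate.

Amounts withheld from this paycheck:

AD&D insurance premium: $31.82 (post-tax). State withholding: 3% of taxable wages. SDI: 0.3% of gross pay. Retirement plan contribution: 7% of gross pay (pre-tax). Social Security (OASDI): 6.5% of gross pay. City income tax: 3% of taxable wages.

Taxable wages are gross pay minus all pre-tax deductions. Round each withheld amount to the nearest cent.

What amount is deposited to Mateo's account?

$1188.45

Regular pay: 40 × $27.52 = $1100.80
Overtime pay: 10 × $27.52 × 1.5 = $412.80
Gross pay = $1100.80 + $412.80 = $1513.60
Retirement plan contribution: $1513.60 × 0.07 = $105.95
Taxable wages = $1513.60 − $105.95 = $1407.65
City income tax: $1407.65 × 0.03 = $42.23
State withholding: $1407.65 × 0.03 = $42.23
Social Security (OASDI): $1513.60 × 0.065 = $98.38
SDI: $1513.60 × 0.003 = $4.54
AD&D insurance premium: $31.82
Total deductions = $105.95 + $42.23 + $42.23 + $98.38 + $4.54 + $31.82 = $325.15
Net pay = $1513.60 − $325.15 = $1188.45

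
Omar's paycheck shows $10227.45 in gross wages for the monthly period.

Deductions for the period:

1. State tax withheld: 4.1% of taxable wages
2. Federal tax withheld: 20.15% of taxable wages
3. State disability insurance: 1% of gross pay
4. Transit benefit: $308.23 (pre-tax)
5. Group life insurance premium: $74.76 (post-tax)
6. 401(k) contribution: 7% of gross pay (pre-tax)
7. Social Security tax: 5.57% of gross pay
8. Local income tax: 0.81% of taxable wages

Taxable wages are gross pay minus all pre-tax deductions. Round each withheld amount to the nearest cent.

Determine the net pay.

$6150.25

401(k) contribution: $10227.45 × 0.07 = $715.92
Transit benefit: $308.23
Pre-tax total = $715.92 + $308.23 = $1024.15
Taxable wages = $10227.45 − $1024.15 = $9203.30
Local income tax: $9203.30 × 0.0081 = $74.55
Federal tax withheld: $9203.30 × 0.2015 = $1854.46
State tax withheld: $9203.30 × 0.041 = $377.34
Social Security tax: $10227.45 × 0.0557 = $569.67
State disability insurance: $10227.45 × 0.01 = $102.27
Group life insurance premium: $74.76
Total deductions = $715.92 + $308.23 + $74.55 + $1854.46 + $377.34 + $569.67 + $102.27 + $74.76 = $4077.20
Net pay = $10227.45 − $4077.20 = $6150.25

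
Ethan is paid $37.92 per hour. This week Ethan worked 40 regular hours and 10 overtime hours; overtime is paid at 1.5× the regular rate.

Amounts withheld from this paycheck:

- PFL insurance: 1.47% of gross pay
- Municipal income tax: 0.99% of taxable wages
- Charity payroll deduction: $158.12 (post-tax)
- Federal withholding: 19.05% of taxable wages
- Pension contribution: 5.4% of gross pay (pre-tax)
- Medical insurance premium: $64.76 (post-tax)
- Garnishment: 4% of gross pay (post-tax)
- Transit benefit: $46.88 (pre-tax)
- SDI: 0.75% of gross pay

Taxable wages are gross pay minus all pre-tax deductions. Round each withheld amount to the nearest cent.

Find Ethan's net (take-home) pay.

$1,187.51

Regular pay: 40 × $37.92 = $1,516.80
Overtime pay: 10 × $37.92 × 1.5 = $568.80
Gross pay = $1,516.80 + $568.80 = $2,085.60
Pension contribution: $2,085.60 × 0.054 = $112.62
Transit benefit: $46.88
Pre-tax total = $112.62 + $46.88 = $159.50
Taxable wages = $2,085.60 − $159.50 = $1,926.10
Municipal income tax: $1,926.10 × 0.0099 = $19.07
Federal withholding: $1,926.10 × 0.1905 = $366.92
SDI: $2,085.60 × 0.0075 = $15.64
PFL insurance: $2,085.60 × 0.0147 = $30.66
Medical insurance premium: $64.76
Garnishment: $2,085.60 × 0.04 = $83.42
Charity payroll deduction: $158.12
Total deductions = $112.62 + $46.88 + $19.07 + $366.92 + $15.64 + $30.66 + $64.76 + $83.42 + $158.12 = $898.09
Net pay = $2,085.60 − $898.09 = $1,187.51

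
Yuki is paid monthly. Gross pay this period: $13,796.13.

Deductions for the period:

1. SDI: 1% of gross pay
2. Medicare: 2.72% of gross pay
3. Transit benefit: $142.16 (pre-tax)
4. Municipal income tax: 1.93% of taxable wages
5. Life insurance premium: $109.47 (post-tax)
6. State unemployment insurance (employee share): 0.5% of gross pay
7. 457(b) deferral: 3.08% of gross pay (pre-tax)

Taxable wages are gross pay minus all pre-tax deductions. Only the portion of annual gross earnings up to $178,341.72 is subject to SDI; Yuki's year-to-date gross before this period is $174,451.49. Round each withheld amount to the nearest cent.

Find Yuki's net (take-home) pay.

Transit benefit: $142.16
457(b) deferral: $13,796.13 × 0.0308 = $424.92
Pre-tax total = $142.16 + $424.92 = $567.08
Taxable wages = $13,796.13 − $567.08 = $13,229.05
Municipal income tax: $13,229.05 × 0.0193 = $255.32
State unemployment insurance (employee share): $13,796.13 × 0.005 = $68.98
Medicare: $13,796.13 × 0.0272 = $375.25
SDI: only $178,341.72 − $174,451.49 = $3,890.23 of this check is subject → $3,890.23 × 0.01 = $38.90
Life insurance premium: $109.47
Total deductions = $142.16 + $424.92 + $255.32 + $68.98 + $375.25 + $38.90 + $109.47 = $1,415.00
Net pay = $13,796.13 − $1,415.00 = $12,381.13

$12,381.13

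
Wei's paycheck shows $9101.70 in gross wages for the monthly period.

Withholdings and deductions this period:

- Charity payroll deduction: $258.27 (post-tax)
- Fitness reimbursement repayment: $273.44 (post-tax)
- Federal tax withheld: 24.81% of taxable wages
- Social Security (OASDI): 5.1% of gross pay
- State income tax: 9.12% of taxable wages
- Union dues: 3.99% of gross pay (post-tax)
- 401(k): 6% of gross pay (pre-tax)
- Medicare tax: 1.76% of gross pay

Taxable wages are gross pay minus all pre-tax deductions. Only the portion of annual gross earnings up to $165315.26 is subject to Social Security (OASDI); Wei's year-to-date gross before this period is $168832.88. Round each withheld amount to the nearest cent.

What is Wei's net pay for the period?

401(k): $9101.70 × 0.06 = $546.10
Taxable wages = $9101.70 − $546.10 = $8555.60
Federal tax withheld: $8555.60 × 0.2481 = $2122.64
State income tax: $8555.60 × 0.0912 = $780.27
Medicare tax: $9101.70 × 0.0176 = $160.19
Social Security (OASDI): annual cap $165315.26 already reached (YTD $168832.88), so $0.00
Charity payroll deduction: $258.27
Union dues: $9101.70 × 0.0399 = $363.16
Fitness reimbursement repayment: $273.44
Total deductions = $546.10 + $2122.64 + $780.27 + $160.19 + $0.00 + $258.27 + $363.16 + $273.44 = $4504.07
Net pay = $9101.70 − $4504.07 = $4597.63

$4597.63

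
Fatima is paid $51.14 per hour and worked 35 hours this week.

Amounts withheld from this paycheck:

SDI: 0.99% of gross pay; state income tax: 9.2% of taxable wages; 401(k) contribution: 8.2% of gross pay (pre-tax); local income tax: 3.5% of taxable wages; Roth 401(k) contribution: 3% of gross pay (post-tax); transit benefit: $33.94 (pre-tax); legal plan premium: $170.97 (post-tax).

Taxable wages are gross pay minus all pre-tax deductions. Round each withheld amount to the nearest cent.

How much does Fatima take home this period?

$1,162.43

Gross pay: 35 × $51.14 = $1,789.90
401(k) contribution: $1,789.90 × 0.082 = $146.77
Transit benefit: $33.94
Pre-tax total = $146.77 + $33.94 = $180.71
Taxable wages = $1,789.90 − $180.71 = $1,609.19
Local income tax: $1,609.19 × 0.035 = $56.32
State income tax: $1,609.19 × 0.092 = $148.05
SDI: $1,789.90 × 0.0099 = $17.72
Roth 401(k) contribution: $1,789.90 × 0.03 = $53.70
Legal plan premium: $170.97
Total deductions = $146.77 + $33.94 + $56.32 + $148.05 + $17.72 + $53.70 + $170.97 = $627.47
Net pay = $1,789.90 − $627.47 = $1,162.43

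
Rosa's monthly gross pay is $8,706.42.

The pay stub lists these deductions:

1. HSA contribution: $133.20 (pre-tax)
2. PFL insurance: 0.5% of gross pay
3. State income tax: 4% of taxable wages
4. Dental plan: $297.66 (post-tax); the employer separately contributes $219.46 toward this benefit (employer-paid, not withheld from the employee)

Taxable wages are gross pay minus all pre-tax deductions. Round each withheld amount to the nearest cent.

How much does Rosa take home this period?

HSA contribution: $133.20
Taxable wages = $8,706.42 − $133.20 = $8,573.22
State income tax: $8,573.22 × 0.04 = $342.93
PFL insurance: $8,706.42 × 0.005 = $43.53
Dental plan: $297.66
(Employer's $219.46 toward dental plan is not withheld from the employee.)
Total deductions = $133.20 + $342.93 + $43.53 + $297.66 = $817.32
Net pay = $8,706.42 − $817.32 = $7,889.10

$7,889.10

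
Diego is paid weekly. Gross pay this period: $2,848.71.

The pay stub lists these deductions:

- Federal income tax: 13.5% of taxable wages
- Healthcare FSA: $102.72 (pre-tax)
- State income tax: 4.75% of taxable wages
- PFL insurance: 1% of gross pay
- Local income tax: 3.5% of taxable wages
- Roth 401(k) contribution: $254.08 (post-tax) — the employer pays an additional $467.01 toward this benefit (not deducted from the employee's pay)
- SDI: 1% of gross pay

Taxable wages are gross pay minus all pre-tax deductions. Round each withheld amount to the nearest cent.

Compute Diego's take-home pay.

Healthcare FSA: $102.72
Taxable wages = $2,848.71 − $102.72 = $2,745.99
State income tax: $2,745.99 × 0.0475 = $130.43
Local income tax: $2,745.99 × 0.035 = $96.11
Federal income tax: $2,745.99 × 0.135 = $370.71
SDI: $2,848.71 × 0.01 = $28.49
PFL insurance: $2,848.71 × 0.01 = $28.49
Roth 401(k) contribution: $254.08
(Employer's $467.01 toward Roth 401(k) contribution is not withheld from the employee.)
Total deductions = $102.72 + $130.43 + $96.11 + $370.71 + $28.49 + $28.49 + $254.08 = $1,011.03
Net pay = $2,848.71 − $1,011.03 = $1,837.68

$1,837.68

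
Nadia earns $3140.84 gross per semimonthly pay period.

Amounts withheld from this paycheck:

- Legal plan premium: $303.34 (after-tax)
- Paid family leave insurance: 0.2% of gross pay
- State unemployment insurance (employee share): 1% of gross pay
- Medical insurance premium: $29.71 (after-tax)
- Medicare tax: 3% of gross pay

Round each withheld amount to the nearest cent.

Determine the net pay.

$2675.87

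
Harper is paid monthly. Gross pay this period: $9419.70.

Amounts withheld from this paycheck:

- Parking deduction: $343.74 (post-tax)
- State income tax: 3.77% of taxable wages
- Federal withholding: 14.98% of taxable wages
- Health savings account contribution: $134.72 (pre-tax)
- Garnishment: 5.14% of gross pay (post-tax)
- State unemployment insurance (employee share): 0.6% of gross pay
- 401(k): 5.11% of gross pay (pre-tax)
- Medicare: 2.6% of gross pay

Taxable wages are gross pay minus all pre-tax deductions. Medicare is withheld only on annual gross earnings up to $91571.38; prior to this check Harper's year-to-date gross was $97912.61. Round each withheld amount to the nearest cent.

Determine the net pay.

Health savings account contribution: $134.72
401(k): $9419.70 × 0.0511 = $481.35
Pre-tax total = $134.72 + $481.35 = $616.07
Taxable wages = $9419.70 − $616.07 = $8803.63
State income tax: $8803.63 × 0.0377 = $331.90
Federal withholding: $8803.63 × 0.1498 = $1318.78
Medicare: annual cap $91571.38 already reached (YTD $97912.61), so $0.00
State unemployment insurance (employee share): $9419.70 × 0.006 = $56.52
Garnishment: $9419.70 × 0.0514 = $484.17
Parking deduction: $343.74
Total deductions = $134.72 + $481.35 + $331.90 + $1318.78 + $0.00 + $56.52 + $484.17 + $343.74 = $3151.18
Net pay = $9419.70 − $3151.18 = $6268.52

$6268.52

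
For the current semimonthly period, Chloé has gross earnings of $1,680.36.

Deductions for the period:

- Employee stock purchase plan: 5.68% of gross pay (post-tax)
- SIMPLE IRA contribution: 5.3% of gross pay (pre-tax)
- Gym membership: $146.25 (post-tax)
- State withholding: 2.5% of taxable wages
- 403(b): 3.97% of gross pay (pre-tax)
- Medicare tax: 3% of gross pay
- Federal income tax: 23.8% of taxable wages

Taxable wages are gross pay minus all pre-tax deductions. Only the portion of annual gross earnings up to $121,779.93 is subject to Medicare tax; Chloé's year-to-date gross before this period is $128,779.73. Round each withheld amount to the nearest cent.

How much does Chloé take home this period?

$881.94

SIMPLE IRA contribution: $1,680.36 × 0.053 = $89.06
403(b): $1,680.36 × 0.0397 = $66.71
Pre-tax total = $89.06 + $66.71 = $155.77
Taxable wages = $1,680.36 − $155.77 = $1,524.59
State withholding: $1,524.59 × 0.025 = $38.11
Federal income tax: $1,524.59 × 0.238 = $362.85
Medicare tax: annual cap $121,779.93 already reached (YTD $128,779.73), so $0.00
Gym membership: $146.25
Employee stock purchase plan: $1,680.36 × 0.0568 = $95.44
Total deductions = $89.06 + $66.71 + $38.11 + $362.85 + $0.00 + $146.25 + $95.44 = $798.42
Net pay = $1,680.36 − $798.42 = $881.94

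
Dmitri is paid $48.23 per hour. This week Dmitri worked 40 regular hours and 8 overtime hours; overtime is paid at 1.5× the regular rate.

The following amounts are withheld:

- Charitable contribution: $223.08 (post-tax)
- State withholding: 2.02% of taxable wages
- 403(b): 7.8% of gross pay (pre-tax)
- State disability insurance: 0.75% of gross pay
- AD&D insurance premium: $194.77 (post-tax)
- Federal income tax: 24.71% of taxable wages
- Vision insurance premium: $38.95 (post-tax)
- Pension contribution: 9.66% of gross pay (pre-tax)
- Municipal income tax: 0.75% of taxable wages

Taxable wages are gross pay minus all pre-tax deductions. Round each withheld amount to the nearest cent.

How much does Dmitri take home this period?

Regular pay: 40 × $48.23 = $1,929.20
Overtime pay: 8 × $48.23 × 1.5 = $578.76
Gross pay = $1,929.20 + $578.76 = $2,507.96
Pension contribution: $2,507.96 × 0.0966 = $242.27
403(b): $2,507.96 × 0.078 = $195.62
Pre-tax total = $242.27 + $195.62 = $437.89
Taxable wages = $2,507.96 − $437.89 = $2,070.07
State withholding: $2,070.07 × 0.0202 = $41.82
Municipal income tax: $2,070.07 × 0.0075 = $15.53
Federal income tax: $2,070.07 × 0.2471 = $511.51
State disability insurance: $2,507.96 × 0.0075 = $18.81
Vision insurance premium: $38.95
AD&D insurance premium: $194.77
Charitable contribution: $223.08
Total deductions = $242.27 + $195.62 + $41.82 + $15.53 + $511.51 + $18.81 + $38.95 + $194.77 + $223.08 = $1,482.36
Net pay = $2,507.96 − $1,482.36 = $1,025.60

$1,025.60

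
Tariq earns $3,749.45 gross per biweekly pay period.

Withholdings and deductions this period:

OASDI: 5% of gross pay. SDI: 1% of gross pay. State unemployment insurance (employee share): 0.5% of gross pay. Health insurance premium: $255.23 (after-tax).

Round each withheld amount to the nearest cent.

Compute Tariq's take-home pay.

SDI: $3,749.45 × 0.01 = $37.49
State unemployment insurance (employee share): $3,749.45 × 0.005 = $18.75
OASDI: $3,749.45 × 0.05 = $187.47
Health insurance premium: $255.23
Total deductions = $37.49 + $18.75 + $187.47 + $255.23 = $498.94
Net pay = $3,749.45 − $498.94 = $3,250.51

$3,250.51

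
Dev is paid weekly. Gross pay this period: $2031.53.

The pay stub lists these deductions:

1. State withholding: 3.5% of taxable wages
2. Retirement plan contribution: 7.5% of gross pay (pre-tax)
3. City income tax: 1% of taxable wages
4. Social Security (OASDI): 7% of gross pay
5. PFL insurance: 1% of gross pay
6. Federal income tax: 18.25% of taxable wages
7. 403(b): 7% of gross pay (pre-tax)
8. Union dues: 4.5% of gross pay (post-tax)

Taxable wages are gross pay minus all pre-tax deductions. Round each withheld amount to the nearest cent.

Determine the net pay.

403(b): $2031.53 × 0.07 = $142.21
Retirement plan contribution: $2031.53 × 0.075 = $152.36
Pre-tax total = $142.21 + $152.36 = $294.57
Taxable wages = $2031.53 − $294.57 = $1736.96
City income tax: $1736.96 × 0.01 = $17.37
State withholding: $1736.96 × 0.035 = $60.79
Federal income tax: $1736.96 × 0.1825 = $317.00
PFL insurance: $2031.53 × 0.01 = $20.32
Social Security (OASDI): $2031.53 × 0.07 = $142.21
Union dues: $2031.53 × 0.045 = $91.42
Total deductions = $142.21 + $152.36 + $17.37 + $60.79 + $317.00 + $20.32 + $142.21 + $91.42 = $943.68
Net pay = $2031.53 − $943.68 = $1087.85

$1087.85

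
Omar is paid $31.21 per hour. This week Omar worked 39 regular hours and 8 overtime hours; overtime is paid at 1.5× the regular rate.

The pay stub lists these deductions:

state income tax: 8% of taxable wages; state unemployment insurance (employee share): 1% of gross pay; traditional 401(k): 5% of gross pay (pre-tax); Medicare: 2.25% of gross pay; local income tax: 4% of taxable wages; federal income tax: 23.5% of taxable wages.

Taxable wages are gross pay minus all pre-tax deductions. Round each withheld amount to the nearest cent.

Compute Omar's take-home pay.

$923.59

Regular pay: 39 × $31.21 = $1217.19
Overtime pay: 8 × $31.21 × 1.5 = $374.52
Gross pay = $1217.19 + $374.52 = $1591.71
Traditional 401(k): $1591.71 × 0.05 = $79.59
Taxable wages = $1591.71 − $79.59 = $1512.12
Local income tax: $1512.12 × 0.04 = $60.48
Federal income tax: $1512.12 × 0.235 = $355.35
State income tax: $1512.12 × 0.08 = $120.97
State unemployment insurance (employee share): $1591.71 × 0.01 = $15.92
Medicare: $1591.71 × 0.0225 = $35.81
Total deductions = $79.59 + $60.48 + $355.35 + $120.97 + $15.92 + $35.81 = $668.12
Net pay = $1591.71 − $668.12 = $923.59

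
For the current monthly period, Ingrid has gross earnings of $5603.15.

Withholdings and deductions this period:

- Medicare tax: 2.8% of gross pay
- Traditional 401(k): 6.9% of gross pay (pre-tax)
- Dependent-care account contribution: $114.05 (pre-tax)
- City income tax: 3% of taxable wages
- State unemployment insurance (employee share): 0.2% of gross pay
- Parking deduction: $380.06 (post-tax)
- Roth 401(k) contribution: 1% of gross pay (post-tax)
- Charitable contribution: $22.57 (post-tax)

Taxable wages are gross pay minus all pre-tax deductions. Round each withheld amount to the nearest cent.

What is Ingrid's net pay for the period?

Dependent-care account contribution: $114.05
Traditional 401(k): $5603.15 × 0.069 = $386.62
Pre-tax total = $114.05 + $386.62 = $500.67
Taxable wages = $5603.15 − $500.67 = $5102.48
City income tax: $5102.48 × 0.03 = $153.07
Medicare tax: $5603.15 × 0.028 = $156.89
State unemployment insurance (employee share): $5603.15 × 0.002 = $11.21
Parking deduction: $380.06
Charitable contribution: $22.57
Roth 401(k) contribution: $5603.15 × 0.01 = $56.03
Total deductions = $114.05 + $386.62 + $153.07 + $156.89 + $11.21 + $380.06 + $22.57 + $56.03 = $1280.50
Net pay = $5603.15 − $1280.50 = $4322.65

$4322.65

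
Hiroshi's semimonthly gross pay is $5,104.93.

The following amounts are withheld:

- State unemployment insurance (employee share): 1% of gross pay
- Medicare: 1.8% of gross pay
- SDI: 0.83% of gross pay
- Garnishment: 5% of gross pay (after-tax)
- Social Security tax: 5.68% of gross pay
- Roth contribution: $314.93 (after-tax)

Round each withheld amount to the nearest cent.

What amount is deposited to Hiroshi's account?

SDI: $5,104.93 × 0.0083 = $42.37
State unemployment insurance (employee share): $5,104.93 × 0.01 = $51.05
Social Security tax: $5,104.93 × 0.0568 = $289.96
Medicare: $5,104.93 × 0.018 = $91.89
Garnishment: $5,104.93 × 0.05 = $255.25
Roth contribution: $314.93
Total deductions = $42.37 + $51.05 + $289.96 + $91.89 + $255.25 + $314.93 = $1,045.45
Net pay = $5,104.93 − $1,045.45 = $4,059.48

$4,059.48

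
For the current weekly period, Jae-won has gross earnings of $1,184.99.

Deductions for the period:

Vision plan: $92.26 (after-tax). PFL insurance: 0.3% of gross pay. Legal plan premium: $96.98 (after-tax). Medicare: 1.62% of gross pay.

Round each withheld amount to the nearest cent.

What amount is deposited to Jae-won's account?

$973.00

PFL insurance: $1,184.99 × 0.003 = $3.55
Medicare: $1,184.99 × 0.0162 = $19.20
Vision plan: $92.26
Legal plan premium: $96.98
Total deductions = $3.55 + $19.20 + $92.26 + $96.98 = $211.99
Net pay = $1,184.99 − $211.99 = $973.00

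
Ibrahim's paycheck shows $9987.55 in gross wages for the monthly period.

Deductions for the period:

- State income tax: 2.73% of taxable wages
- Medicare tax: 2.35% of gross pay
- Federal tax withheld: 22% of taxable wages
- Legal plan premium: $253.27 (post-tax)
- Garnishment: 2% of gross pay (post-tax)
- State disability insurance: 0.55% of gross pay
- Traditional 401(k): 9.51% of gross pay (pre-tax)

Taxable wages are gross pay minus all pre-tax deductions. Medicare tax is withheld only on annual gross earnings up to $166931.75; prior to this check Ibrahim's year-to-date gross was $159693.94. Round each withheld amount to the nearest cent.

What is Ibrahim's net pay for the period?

$6124.66

Traditional 401(k): $9987.55 × 0.0951 = $949.82
Taxable wages = $9987.55 − $949.82 = $9037.73
Federal tax withheld: $9037.73 × 0.22 = $1988.30
State income tax: $9037.73 × 0.0273 = $246.73
State disability insurance: $9987.55 × 0.0055 = $54.93
Medicare tax: only $166931.75 − $159693.94 = $7237.81 of this check is subject → $7237.81 × 0.0235 = $170.09
Legal plan premium: $253.27
Garnishment: $9987.55 × 0.02 = $199.75
Total deductions = $949.82 + $1988.30 + $246.73 + $54.93 + $170.09 + $253.27 + $199.75 = $3862.89
Net pay = $9987.55 − $3862.89 = $6124.66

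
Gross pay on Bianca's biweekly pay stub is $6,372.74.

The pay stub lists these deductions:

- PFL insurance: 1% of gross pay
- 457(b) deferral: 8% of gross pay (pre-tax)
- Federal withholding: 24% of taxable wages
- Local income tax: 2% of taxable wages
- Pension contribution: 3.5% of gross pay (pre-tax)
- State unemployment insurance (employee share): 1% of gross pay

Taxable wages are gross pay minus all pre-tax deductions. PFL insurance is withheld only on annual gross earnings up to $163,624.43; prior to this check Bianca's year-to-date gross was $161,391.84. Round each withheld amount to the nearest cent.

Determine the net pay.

457(b) deferral: $6,372.74 × 0.08 = $509.82
Pension contribution: $6,372.74 × 0.035 = $223.05
Pre-tax total = $509.82 + $223.05 = $732.87
Taxable wages = $6,372.74 − $732.87 = $5,639.87
Local income tax: $5,639.87 × 0.02 = $112.80
Federal withholding: $5,639.87 × 0.24 = $1,353.57
PFL insurance: only $163,624.43 − $161,391.84 = $2,232.59 of this check is subject → $2,232.59 × 0.01 = $22.33
State unemployment insurance (employee share): $6,372.74 × 0.01 = $63.73
Total deductions = $509.82 + $223.05 + $112.80 + $1,353.57 + $22.33 + $63.73 = $2,285.30
Net pay = $6,372.74 − $2,285.30 = $4,087.44

$4,087.44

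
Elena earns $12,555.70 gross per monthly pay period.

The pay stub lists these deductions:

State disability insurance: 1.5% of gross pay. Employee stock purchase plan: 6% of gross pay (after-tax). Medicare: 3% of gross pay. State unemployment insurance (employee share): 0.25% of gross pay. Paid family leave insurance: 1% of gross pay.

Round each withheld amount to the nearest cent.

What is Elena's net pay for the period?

$11,080.40

State disability insurance: $12,555.70 × 0.015 = $188.34
Paid family leave insurance: $12,555.70 × 0.01 = $125.56
State unemployment insurance (employee share): $12,555.70 × 0.0025 = $31.39
Medicare: $12,555.70 × 0.03 = $376.67
Employee stock purchase plan: $12,555.70 × 0.06 = $753.34
Total deductions = $188.34 + $125.56 + $31.39 + $376.67 + $753.34 = $1,475.30
Net pay = $12,555.70 − $1,475.30 = $11,080.40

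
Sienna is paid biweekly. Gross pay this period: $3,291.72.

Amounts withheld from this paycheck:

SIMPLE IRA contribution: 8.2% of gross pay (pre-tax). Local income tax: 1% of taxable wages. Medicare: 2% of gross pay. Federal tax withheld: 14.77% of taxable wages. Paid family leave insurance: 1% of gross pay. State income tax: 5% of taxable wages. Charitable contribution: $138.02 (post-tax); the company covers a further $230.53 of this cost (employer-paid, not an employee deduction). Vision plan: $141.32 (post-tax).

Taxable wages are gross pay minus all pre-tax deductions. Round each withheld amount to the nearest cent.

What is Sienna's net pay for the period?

SIMPLE IRA contribution: $3,291.72 × 0.082 = $269.92
Taxable wages = $3,291.72 − $269.92 = $3,021.80
Federal tax withheld: $3,021.80 × 0.1477 = $446.32
State income tax: $3,021.80 × 0.05 = $151.09
Local income tax: $3,021.80 × 0.01 = $30.22
Paid family leave insurance: $3,291.72 × 0.01 = $32.92
Medicare: $3,291.72 × 0.02 = $65.83
Vision plan: $141.32
Charitable contribution: $138.02
(Employer's $230.53 toward charitable contribution is not withheld from the employee.)
Total deductions = $269.92 + $446.32 + $151.09 + $30.22 + $32.92 + $65.83 + $141.32 + $138.02 = $1,275.64
Net pay = $3,291.72 − $1,275.64 = $2,016.08

$2,016.08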